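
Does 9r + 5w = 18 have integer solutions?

Step 1: Compute gcd(9, 5).
gcd(9, 5) = 1

Step 2: Check divisibility.
Does 1 divide 18? 18 = 1 x 18, so yes.

By the theorem on linear Diophantine equations, 9r + 5w = 18 has integer solutions if and only if gcd(9, 5) divides 18. Since 1 | 18, solutions exist.

Yes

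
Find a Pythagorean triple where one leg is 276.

We need the other leg and hypotenuse such that 276² + x² = c².
Take x = 493, c = 565: 276² + 493² = 76176 + 243049 = 319225 = 565² ✓
Triple: (493, 276, 565)

(493, 276, 565)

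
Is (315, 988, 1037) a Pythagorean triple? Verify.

Compute a² + b² = 315² + 988² = 99225 + 976144 = 1075369
Compute c² = 1037² = 1075369
Since 1075369 = 1075369, confirmed.

Yes, it is a Pythagorean triple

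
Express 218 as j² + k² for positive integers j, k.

We need to find integers j, k > 0 such that j² + k² = 218.
Trying j = 7: k² = 218 - 7² = 218 - 49 = 169
k = 13
Check: 7² + 13² = 49 + 169 = 218 ✓

218 = 7² + 13²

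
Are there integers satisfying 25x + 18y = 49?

Step 1: Compute gcd(25, 18).
gcd(25, 18) = 1

Step 2: Check divisibility.
Does 1 divide 49? 49 = 1 x 49, so yes.

By the theorem on linear Diophantine equations, 25x + 18y = 49 has integer solutions if and only if gcd(25, 18) divides 49. Since 1 | 49, solutions exist.

Yes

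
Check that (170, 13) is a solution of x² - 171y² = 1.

Compute x² = 170² = 28900
Compute 171y² = 171·13² = 171·169 = 28899
x² - 171y² = 28900 - 28899 = 1
Since this equals 1, (170, 13) is a solution.

Yes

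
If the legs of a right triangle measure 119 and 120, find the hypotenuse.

c² = a² + b² = 119² + 120² = 14161 + 14400 = 28561
c = 169

169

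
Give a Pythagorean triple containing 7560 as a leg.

We need the other leg and hypotenuse such that 7560² + x² = c².
Take x = 13728, c = 15672: 7560² + 13728² = 57153600 + 188457984 = 245611584 = 15672² ✓
Triple: (7560, 13728, 15672)

(7560, 13728, 15672)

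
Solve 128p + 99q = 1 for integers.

Step 1: Check solvability.
gcd(128, 99) = 1
Since 1 divides 1, solutions exist.

Step 2: Apply extended Euclidean algorithm to find gcd.
We find integers such that 128*x0 + 99*y0 = 1

Step 3: Scale the particular solution.
Multiply by 1/1 = 1:
p = 41, q = -53

Step 4: Verify.
128*(41) + 99*(-53) = 1 = 1 ✓

p = 41, q = -53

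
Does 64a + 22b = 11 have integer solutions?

Step 1: Compute gcd(64, 22).
gcd(64, 22) = 2

Step 2: Check divisibility.
Does 2 divide 11? 11 = 2 x 5 + 1, so no.

By the theorem on linear Diophantine equations, 64a + 22b = 11 has integer solutions if and only if gcd(64, 22) divides 11. Since 2 does not divide 11, no solutions exist.

No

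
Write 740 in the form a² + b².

We need to find integers a, b > 0 such that a² + b² = 740.
Trying a = 8: b² = 740 - 8² = 740 - 64 = 676
b = 26
Check: 8² + 26² = 64 + 676 = 740 ✓

740 = 8² + 26²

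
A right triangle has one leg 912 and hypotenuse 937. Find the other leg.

a² = c² - b² = 877969 - 831744 = 46225
a = 215

215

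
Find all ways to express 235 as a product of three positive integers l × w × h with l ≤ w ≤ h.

Iterate l from 1 to ⌊235^(1/3)⌋. For each l dividing 235, iterate w ≥ l with w dividing 235/l, and set h = 235/(l·w).
Triples found (2): (1×1×235), (1×5×47)

(1×1×235), (1×5×47)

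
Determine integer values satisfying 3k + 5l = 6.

Step 1: Check solvability.
gcd(3, 5) = 1
Since 1 divides 6, solutions exist.

Step 2: Apply extended Euclidean algorithm to find gcd.
We find integers such that 3*x0 + 5*y0 = 1

Step 3: Scale the particular solution.
Multiply by 6/1 = 6:
k = 12, l = -6

Step 4: Verify.
3*(12) + 5*(-6) = 6 = 6 ✓

k = 12, l = -6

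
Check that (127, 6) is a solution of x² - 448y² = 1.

Compute x² = 127² = 16129
Compute 448y² = 448·6² = 448·36 = 16128
x² - 448y² = 16129 - 16128 = 1
Since this equals 1, (127, 6) is a solution.

Yes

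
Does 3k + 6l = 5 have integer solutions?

Step 1: Compute gcd(3, 6).
gcd(3, 6) = 3

Step 2: Check divisibility.
Does 3 divide 5? 5 = 3 x 1 + 2, so no.

By the theorem on linear Diophantine equations, 3k + 6l = 5 has integer solutions if and only if gcd(3, 6) divides 5. Since 3 does not divide 5, no solutions exist.

No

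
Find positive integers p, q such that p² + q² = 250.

Search for p with 250 - p² a perfect square.
p = 5: 250 - 5² = 250 - 25 = 225 = 15² ✓
So p = 5, q = 15.

p = 5, q = 15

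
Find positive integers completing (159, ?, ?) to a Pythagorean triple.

We need the other leg and hypotenuse such that 159² + x² = c².
Take x = 1400, c = 1409: 159² + 1400² = 25281 + 1960000 = 1985281 = 1409² ✓
Triple: (159, 1400, 1409)

(159, 1400, 1409)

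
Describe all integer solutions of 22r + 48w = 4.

Step 1: Compute gcd(22, 48) = 2.
Since 2 divides 4, solutions exist.

Step 2: Find a particular solution using extended Euclidean algorithm.
We get r₀ = 22, w₀ = -10.
Check: 22*22 + 48*-10 = 4 = 4 ✓

Step 3: Write the general solution.
r = 22 + (48/2)t = 22 + 24t
w = -10 - (22/2)t = -10 - 11t
for any integer t.

r = 22 + 24t, w = -10 - 11t for integer t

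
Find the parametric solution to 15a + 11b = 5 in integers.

Step 1: Compute gcd(15, 11) = 1.
Since 1 divides 5, solutions exist.

Step 2: Find a particular solution using extended Euclidean algorithm.
We get a₀ = 15, b₀ = -20.
Check: 15*15 + 11*-20 = 5 = 5 ✓

Step 3: Write the general solution.
a = 15 + (11/1)t = 15 + 11t
b = -20 - (15/1)t = -20 - 15t
for any integer t.

a = 15 + 11t, b = -20 - 15t for integer t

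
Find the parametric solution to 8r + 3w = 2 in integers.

Step 1: Compute gcd(8, 3) = 1.
Since 1 divides 2, solutions exist.

Step 2: Find a particular solution using extended Euclidean algorithm.
We get r₀ = -2, w₀ = 6.
Check: 8*-2 + 3*6 = 2 = 2 ✓

Step 3: Write the general solution.
r = -2 + (3/1)t = -2 + 3t
w = 6 - (8/1)t = 6 - 8t
for any integer t.

r = -2 + 3t, w = 6 - 8t for integer t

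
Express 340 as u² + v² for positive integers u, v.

We need to find integers u, v > 0 such that u² + v² = 340.
Trying u = 4: v² = 340 - 4² = 340 - 16 = 324
v = 18
Check: 4² + 18² = 16 + 324 = 340 ✓

340 = 4² + 18²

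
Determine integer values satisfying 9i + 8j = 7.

Step 1: Check solvability.
gcd(9, 8) = 1
Since 1 divides 7, solutions exist.

Step 2: Apply extended Euclidean algorithm to find gcd.
We find integers such that 9*x0 + 8*y0 = 1

Step 3: Scale the particular solution.
Multiply by 7/1 = 7:
i = 7, j = -7

Step 4: Verify.
9*(7) + 8*(-7) = 7 = 7 ✓

i = 7, j = -7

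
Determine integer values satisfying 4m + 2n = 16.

Step 1: Check solvability.
gcd(4, 2) = 2
Since 2 divides 16, solutions exist.

Step 2: Apply extended Euclidean algorithm to find gcd.
We find integers such that 4*x0 + 2*y0 = 2

Step 3: Scale the particular solution.
Multiply by 16/2 = 8:
m = 0, n = 8

Step 4: Verify.
4*(0) + 2*(8) = 16 = 16 ✓

m = 0, n = 8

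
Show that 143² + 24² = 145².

Compute a² + b²:
143² + 24² = 20449 + 576 = 21025
Compute c²:
145² = 21025
Since 21025 = 21025, it is a Pythagorean triple.

Yes, it is a Pythagorean triple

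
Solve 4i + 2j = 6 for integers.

Step 1: Check solvability.
gcd(4, 2) = 2
Since 2 divides 6, solutions exist.

Step 2: Apply extended Euclidean algorithm to find gcd.
We find integers such that 4*x0 + 2*y0 = 2

Step 3: Scale the particular solution.
Multiply by 6/2 = 3:
i = 0, j = 3

Step 4: Verify.
4*(0) + 2*(3) = 6 = 6 ✓

i = 0, j = 3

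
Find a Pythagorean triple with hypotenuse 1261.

We need a² + b² = 1261² = 1590121.
Trying: 539² + 1140² = 290521 + 1299600 = 1590121 ✓

(539, 1140, 1261)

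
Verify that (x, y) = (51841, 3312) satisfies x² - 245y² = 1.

Compute x² = 51841² = 2687489281
Compute 245y² = 245·3312² = 245·10969344 = 2687489280
x² - 245y² = 2687489281 - 2687489280 = 1
Since this equals 1, (51841, 3312) is a solution.

Yes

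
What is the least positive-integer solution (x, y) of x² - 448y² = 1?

We seek the smallest positive integers (x, y) with x² - 448y² = 1, i.e., x² = 448y² + 1.
Try successive y values:
y = 1: x² = 448·1² + 1 = 449, not a perfect square
y = 2: x² = 448·2² + 1 = 1793, not a perfect square
y = 3: x² = 448·3² + 1 = 4033, not a perfect square
... continuing the search (or via continued fractions) ...
y = 6: x² = 448·6² + 1 = 16129, x = 127 ✓

Verify: 127² - 448·6² = 16129 - 16128 = 1 ✓

x = 127, y = 6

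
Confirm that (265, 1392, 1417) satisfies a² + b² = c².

Compute a² + b² = 265² + 1392² = 70225 + 1937664 = 2007889
Compute c² = 1417² = 2007889
Since 2007889 = 2007889, confirmed.

Yes, it is a Pythagorean triple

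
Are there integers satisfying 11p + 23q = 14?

Step 1: Compute gcd(11, 23).
gcd(11, 23) = 1

Step 2: Check divisibility.
Does 1 divide 14? 14 = 1 x 14, so yes.

By the theorem on linear Diophantine equations, 11p + 23q = 14 has integer solutions if and only if gcd(11, 23) divides 14. Since 1 | 14, solutions exist.

Yes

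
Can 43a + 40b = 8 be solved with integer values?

Step 1: Compute gcd(43, 40).
gcd(43, 40) = 1

Step 2: Check divisibility.
Does 1 divide 8? 8 = 1 x 8, so yes.

By the theorem on linear Diophantine equations, 43a + 40b = 8 has integer solutions if and only if gcd(43, 40) divides 8. Since 1 | 8, solutions exist.

Yes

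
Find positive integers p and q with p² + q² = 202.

We need to find integers p, q > 0 such that p² + q² = 202.
Trying p = 9: q² = 202 - 9² = 202 - 81 = 121
q = 11
Check: 9² + 11² = 81 + 121 = 202 ✓

202 = 9² + 11²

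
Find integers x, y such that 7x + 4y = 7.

Step 1: Check solvability.
gcd(7, 4) = 1
Since 1 divides 7, solutions exist.

Step 2: Apply extended Euclidean algorithm to find gcd.
We find integers such that 7*x0 + 4*y0 = 1

Step 3: Scale the particular solution.
Multiply by 7/1 = 7:
x = -7, y = 14

Step 4: Verify.
7*(-7) + 4*(14) = 7 = 7 ✓

x = -7, y = 14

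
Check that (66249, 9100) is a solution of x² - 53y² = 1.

Compute x² = 66249² = 4388930001
Compute 53y² = 53·9100² = 53·82810000 = 4388930000
x² - 53y² = 4388930001 - 4388930000 = 1
Since this equals 1, (66249, 9100) is a solution.

Yes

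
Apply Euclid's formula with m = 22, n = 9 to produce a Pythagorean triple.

a = m² - n² = 22² - 9² = 484 - 81 = 403
b = 2mn = 2·22·9 = 396
c = m² + n² = 484 + 81 = 565
Verify: 403² + 396² = 162409 + 156816 = 319225 = 565² ✓

(403, 396, 565)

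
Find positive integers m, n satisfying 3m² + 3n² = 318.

Try small values of m and check whether (318 - 3m²)/3 is a perfect square.
m = 5: 3·5² = 75, so 3n² = 318 - 75 = 243, giving n² = 81, n = 9.
Check: 3·5² + 3·9² = 75 + 243 = 318 ✓

m = 5, n = 9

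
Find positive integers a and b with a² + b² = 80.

We need to find integers a, b > 0 such that a² + b² = 80.
Trying a = 4: b² = 80 - 4² = 80 - 16 = 64
b = 8
Check: 4² + 8² = 16 + 64 = 80 ✓

80 = 4² + 8²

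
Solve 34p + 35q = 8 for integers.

Step 1: Check solvability.
gcd(34, 35) = 1
Since 1 divides 8, solutions exist.

Step 2: Apply extended Euclidean algorithm to find gcd.
We find integers such that 34*x0 + 35*y0 = 1

Step 3: Scale the particular solution.
Multiply by 8/1 = 8:
p = -8, q = 8

Step 4: Verify.
34*(-8) + 35*(8) = 8 = 8 ✓

p = -8, q = 8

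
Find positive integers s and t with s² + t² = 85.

We need to find integers s, t > 0 such that s² + t² = 85.
Trying s = 2: t² = 85 - 2² = 85 - 4 = 81
t = 9
Check: 2² + 9² = 4 + 81 = 85 ✓

85 = 2² + 9²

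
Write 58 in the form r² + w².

We need to find integers r, w > 0 such that r² + w² = 58.
Trying r = 3: w² = 58 - 3² = 58 - 9 = 49
w = 7
Check: 3² + 7² = 9 + 49 = 58 ✓

58 = 3² + 7²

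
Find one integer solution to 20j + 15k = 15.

Step 1: Check solvability.
gcd(20, 15) = 5
Since 5 divides 15, solutions exist.

Step 2: Apply extended Euclidean algorithm to find gcd.
We find integers such that 20*x0 + 15*y0 = 5

Step 3: Scale the particular solution.
Multiply by 15/5 = 3:
j = 3, k = -3

Step 4: Verify.
20*(3) + 15*(-3) = 15 = 15 ✓

j = 3, k = -3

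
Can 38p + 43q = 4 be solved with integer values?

Step 1: Compute gcd(38, 43).
gcd(38, 43) = 1

Step 2: Check divisibility.
Does 1 divide 4? 4 = 1 x 4, so yes.

By the theorem on linear Diophantine equations, 38p + 43q = 4 has integer solutions if and only if gcd(38, 43) divides 4. Since 1 | 4, solutions exist.

Yes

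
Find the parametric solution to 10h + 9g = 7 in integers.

Step 1: Compute gcd(10, 9) = 1.
Since 1 divides 7, solutions exist.

Step 2: Find a particular solution using extended Euclidean algorithm.
We get h₀ = 7, g₀ = -7.
Check: 10*7 + 9*-7 = 7 = 7 ✓

Step 3: Write the general solution.
h = 7 + (9/1)t = 7 + 9t
g = -7 - (10/1)t = -7 - 10t
for any integer t.

h = 7 + 9t, g = -7 - 10t for integer t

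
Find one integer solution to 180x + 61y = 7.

Step 1: Check solvability.
gcd(180, 61) = 1
Since 1 divides 7, solutions exist.

Step 2: Apply extended Euclidean algorithm to find gcd.
We find integers such that 180*x0 + 61*y0 = 1

Step 3: Scale the particular solution.
Multiply by 7/1 = 7:
x = 140, y = -413

Step 4: Verify.
180*(140) + 61*(-413) = 7 = 7 ✓

x = 140, y = -413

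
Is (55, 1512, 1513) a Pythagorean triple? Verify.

Compute a² + b² = 55² + 1512² = 3025 + 2286144 = 2289169
Compute c² = 1513² = 2289169
Since 2289169 = 2289169, confirmed.

Yes, it is a Pythagorean triple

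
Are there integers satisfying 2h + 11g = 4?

Step 1: Compute gcd(2, 11).
gcd(2, 11) = 1

Step 2: Check divisibility.
Does 1 divide 4? 4 = 1 x 4, so yes.

By the theorem on linear Diophantine equations, 2h + 11g = 4 has integer solutions if and only if gcd(2, 11) divides 4. Since 1 | 4, solutions exist.

Yes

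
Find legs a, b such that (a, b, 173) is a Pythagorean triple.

We need a² + b² = 173² = 29929.
Trying: 165² + 52² = 27225 + 2704 = 29929 ✓

(165, 52, 173)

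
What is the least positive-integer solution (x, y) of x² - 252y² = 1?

We seek the smallest positive integers (x, y) with x² - 252y² = 1, i.e., x² = 252y² + 1.
Try successive y values:
y = 1: x² = 252·1² + 1 = 253, not a perfect square
y = 2: x² = 252·2² + 1 = 1009, not a perfect square
y = 3: x² = 252·3² + 1 = 2269, not a perfect square
... continuing the search (or via continued fractions) ...
y = 8: x² = 252·8² + 1 = 16129, x = 127 ✓

Verify: 127² - 252·8² = 16129 - 16128 = 1 ✓

x = 127, y = 8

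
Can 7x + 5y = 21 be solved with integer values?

Step 1: Compute gcd(7, 5).
gcd(7, 5) = 1

Step 2: Check divisibility.
Does 1 divide 21? 21 = 1 x 21, so yes.

By the theorem on linear Diophantine equations, 7x + 5y = 21 has integer solutions if and only if gcd(7, 5) divides 21. Since 1 | 21, solutions exist.

Yes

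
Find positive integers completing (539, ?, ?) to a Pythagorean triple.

We need the other leg and hypotenuse such that 539² + x² = c².
Take x = 1140, c = 1261: 539² + 1140² = 290521 + 1299600 = 1590121 = 1261² ✓
Triple: (539, 1140, 1261)

(539, 1140, 1261)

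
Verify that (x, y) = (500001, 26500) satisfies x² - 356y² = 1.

Compute x² = 500001² = 250001000001
Compute 356y² = 356·26500² = 356·702250000 = 250001000000
x² - 356y² = 250001000001 - 250001000000 = 1
Since this equals 1, (500001, 26500) is a solution.

Yes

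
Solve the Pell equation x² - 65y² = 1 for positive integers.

We seek the smallest positive integers (x, y) with x² - 65y² = 1, i.e., x² = 65y² + 1.
Try successive y values:
y = 1: x² = 65·1² + 1 = 66, not a perfect square
y = 2: x² = 65·2² + 1 = 261, not a perfect square
y = 3: x² = 65·3² + 1 = 586, not a perfect square
... continuing the search (or via continued fractions) ...
y = 16: x² = 65·16² + 1 = 16641, x = 129 ✓

Verify: 129² - 65·16² = 16641 - 16640 = 1 ✓

x = 129, y = 16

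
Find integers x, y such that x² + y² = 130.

We need to find integers x, y > 0 such that x² + y² = 130.
Trying x = 3: y² = 130 - 3² = 130 - 9 = 121
y = 11
Check: 3² + 11² = 9 + 121 = 130 ✓

130 = 3² + 11²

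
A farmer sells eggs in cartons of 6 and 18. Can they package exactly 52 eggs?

We need non-negative a, b with 6a + 18b = 52.
gcd(6, 18) = 6, and 6 does not divide 52.
No integer solutions exist.

No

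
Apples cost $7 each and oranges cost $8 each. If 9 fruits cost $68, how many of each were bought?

Let a = apples, o = oranges.
a + o = 9
7a + 8o = 68
Substitute o = 9 - a:
7a + 8(9 - a) = 68
(7 - 8)a = 68 - 72
-1a = -4
a = 4, o = 9 - 4 = 5

Apples: 4, Oranges: 5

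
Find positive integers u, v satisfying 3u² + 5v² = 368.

Try small values of u and check whether (368 - 3u²)/5 is a perfect square.
u = 4: 3·4² = 48, so 5v² = 368 - 48 = 320, giving v² = 64, v = 8.
Check: 3·4² + 5·8² = 48 + 320 = 368 ✓

u = 4, v = 8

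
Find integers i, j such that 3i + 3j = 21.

Step 1: Check solvability.
gcd(3, 3) = 3
Since 3 divides 21, solutions exist.

Step 2: Apply extended Euclidean algorithm to find gcd.
We find integers such that 3*x0 + 3*y0 = 3

Step 3: Scale the particular solution.
Multiply by 21/3 = 7:
i = 0, j = 7

Step 4: Verify.
3*(0) + 3*(7) = 21 = 21 ✓

i = 0, j = 7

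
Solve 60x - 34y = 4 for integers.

Step 1: Check solvability.
gcd(60, 34) = 2
Since 2 divides 4, solutions exist.

Step 2: Apply extended Euclidean algorithm to find gcd.
We find integers such that 60*x0 + 34*y0 = 2

Step 3: Scale the particular solution.
Multiply by 4/2 = 2:
x = 8, y = 14

Step 4: Verify.
60*(8) - 34*(14) = 4 = 4 ✓

x = 8, y = 14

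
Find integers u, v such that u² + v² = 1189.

We need to find integers u, v > 0 such that u² + v² = 1189.
Trying u = 10: v² = 1189 - 10² = 1189 - 100 = 1089
v = 33
Check: 10² + 33² = 100 + 1089 = 1189 ✓

1189 = 10² + 33²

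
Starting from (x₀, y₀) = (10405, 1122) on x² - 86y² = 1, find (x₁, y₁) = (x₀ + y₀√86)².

Solutions to x² - Dy² = 1 are generated by powers of (x₀ + y₀√D).
The next solution satisfies x₁ + y₁√86 = (x₀ + y₀√86)², giving:
x₁ = x₀² + 86y₀² = 10405² + 86·1122² = 108264025 + 108264024 = 216528049
y₁ = 2x₀y₀ = 2·10405·1122 = 23348820

Verify: 216528049² - 86·23348820² = 46884396003746401 - 46884396003746400 = 1 ✓

x = 216528049, y = 23348820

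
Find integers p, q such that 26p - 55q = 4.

Step 1: Check solvability.
gcd(26, 55) = 1
Since 1 divides 4, solutions exist.

Step 2: Apply extended Euclidean algorithm to find gcd.
We find integers such that 26*x0 + 55*y0 = 1

Step 3: Scale the particular solution.
Multiply by 4/1 = 4:
p = -76, q = -36

Step 4: Verify.
26*(-76) - 55*(-36) = 4 = 4 ✓

p = -76, q = -36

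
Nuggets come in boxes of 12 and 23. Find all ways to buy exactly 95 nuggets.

We need non-negative integers (x, y) with 12x + 23y = 95.
For each x in 0..7, check if 95 - 12x is a non-negative multiple of 23.
x = 6: 23y = 23, y = 1 ✓

(6 boxes of 12, 1 boxes of 23)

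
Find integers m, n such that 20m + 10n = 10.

Step 1: Check solvability.
gcd(20, 10) = 10
Since 10 divides 10, solutions exist.

Step 2: Apply extended Euclidean algorithm to find gcd.
We find integers such that 20*x0 + 10*y0 = 10

Step 3: Scale the particular solution.
Multiply by 10/10 = 1:
m = 0, n = 1

Step 4: Verify.
20*(0) + 10*(1) = 10 = 10 ✓

m = 0, n = 1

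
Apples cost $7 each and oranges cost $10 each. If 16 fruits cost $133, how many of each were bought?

Let a = apples, o = oranges.
a + o = 16
7a + 10o = 133
Substitute o = 16 - a:
7a + 10(16 - a) = 133
(7 - 10)a = 133 - 160
-3a = -27
a = 9, o = 16 - 9 = 7

Apples: 9, Oranges: 7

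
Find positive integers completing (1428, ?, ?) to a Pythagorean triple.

We need the other leg and hypotenuse such that 1428² + x² = c².
Take x = 1771, c = 2275: 1428² + 1771² = 2039184 + 3136441 = 5175625 = 2275² ✓
Triple: (1771, 1428, 2275)

(1771, 1428, 2275)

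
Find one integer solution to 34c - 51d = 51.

Step 1: Check solvability.
gcd(34, 51) = 17
Since 17 divides 51, solutions exist.

Step 2: Apply extended Euclidean algorithm to find gcd.
We find integers such that 34*x0 + 51*y0 = 17

Step 3: Scale the particular solution.
Multiply by 51/17 = 3:
c = -3, d = -3

Step 4: Verify.
34*(-3) - 51*(-3) = 51 = 51 ✓

c = -3, d = -3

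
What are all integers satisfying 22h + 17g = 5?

Step 1: Compute gcd(22, 17) = 1.
Since 1 divides 5, solutions exist.

Step 2: Find a particular solution using extended Euclidean algorithm.
We get h₀ = 35, g₀ = -45.
Check: 22*35 + 17*-45 = 5 = 5 ✓

Step 3: Write the general solution.
h = 35 + (17/1)t = 35 + 17t
g = -45 - (22/1)t = -45 - 22t
for any integer t.

h = 35 + 17t, g = -45 - 22t for integer t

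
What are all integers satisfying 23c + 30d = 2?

Step 1: Compute gcd(23, 30) = 1.
Since 1 divides 2, solutions exist.

Step 2: Find a particular solution using extended Euclidean algorithm.
We get c₀ = -26, d₀ = 20.
Check: 23*-26 + 30*20 = 2 = 2 ✓

Step 3: Write the general solution.
c = -26 + (30/1)t = -26 + 30t
d = 20 - (23/1)t = 20 - 23t
for any integer t.

c = -26 + 30t, d = 20 - 23t for integer t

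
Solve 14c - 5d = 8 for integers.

Step 1: Check solvability.
gcd(14, 5) = 1
Since 1 divides 8, solutions exist.

Step 2: Apply extended Euclidean algorithm to find gcd.
We find integers such that 14*x0 + 5*y0 = 1

Step 3: Scale the particular solution.
Multiply by 8/1 = 8:
c = -8, d = -24

Step 4: Verify.
14*(-8) - 5*(-24) = 8 = 8 ✓

c = -8, d = -24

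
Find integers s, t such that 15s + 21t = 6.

Step 1: Check solvability.
gcd(15, 21) = 3
Since 3 divides 6, solutions exist.

Step 2: Apply extended Euclidean algorithm to find gcd.
We find integers such that 15*x0 + 21*y0 = 3

Step 3: Scale the particular solution.
Multiply by 6/3 = 2:
s = 6, t = -4

Step 4: Verify.
15*(6) + 21*(-4) = 6 = 6 ✓

s = 6, t = -4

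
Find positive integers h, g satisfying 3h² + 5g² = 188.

Try small values of h and check whether (188 - 3h²)/5 is a perfect square.
h = 6: 3·6² = 108, so 5g² = 188 - 108 = 80, giving g² = 16, g = 4.
Check: 3·6² + 5·4² = 108 + 80 = 188 ✓

h = 6, g = 4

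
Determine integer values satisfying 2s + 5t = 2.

Step 1: Check solvability.
gcd(2, 5) = 1
Since 1 divides 2, solutions exist.

Step 2: Apply extended Euclidean algorithm to find gcd.
We find integers such that 2*x0 + 5*y0 = 1

Step 3: Scale the particular solution.
Multiply by 2/1 = 2:
s = -4, t = 2

Step 4: Verify.
2*(-4) + 5*(2) = 2 = 2 ✓

s = -4, t = 2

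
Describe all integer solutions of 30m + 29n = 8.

Step 1: Compute gcd(30, 29) = 1.
Since 1 divides 8, solutions exist.

Step 2: Find a particular solution using extended Euclidean algorithm.
We get m₀ = 8, n₀ = -8.
Check: 30*8 + 29*-8 = 8 = 8 ✓

Step 3: Write the general solution.
m = 8 + (29/1)t = 8 + 29t
n = -8 - (30/1)t = -8 - 30t
for any integer t.

m = 8 + 29t, n = -8 - 30t for integer t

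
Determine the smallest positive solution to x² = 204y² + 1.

We seek the smallest positive integers (x, y) with x² - 204y² = 1, i.e., x² = 204y² + 1.
Try successive y values:
y = 1: x² = 204·1² + 1 = 205, not a perfect square
y = 2: x² = 204·2² + 1 = 817, not a perfect square
y = 3: x² = 204·3² + 1 = 1837, not a perfect square
... continuing the search (or via continued fractions) ...
y = 350: x² = 204·350² + 1 = 24990001, x = 4999 ✓

Verify: 4999² - 204·350² = 24990001 - 24990000 = 1 ✓

x = 4999, y = 350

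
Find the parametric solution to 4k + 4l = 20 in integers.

Step 1: Compute gcd(4, 4) = 4.
Since 4 divides 20, solutions exist.

Step 2: Find a particular solution using extended Euclidean algorithm.
We get k₀ = 0, l₀ = 5.
Check: 4*0 + 4*5 = 20 = 20 ✓

Step 3: Write the general solution.
k = 0 + (4/4)t = 0 + 1t
l = 5 - (4/4)t = 5 - 1t
for any integer t.

k = 0 + 1t, l = 5 - 1t for integer t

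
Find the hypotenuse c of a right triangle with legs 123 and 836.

c² = a² + b² = 123² + 836² = 15129 + 698896 = 714025
c = sqrt(714025) = 845

845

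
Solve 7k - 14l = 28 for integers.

Step 1: Check solvability.
gcd(7, 14) = 7
Since 7 divides 28, solutions exist.

Step 2: Apply extended Euclidean algorithm to find gcd.
We find integers such that 7*x0 + 14*y0 = 7

Step 3: Scale the particular solution.
Multiply by 28/7 = 4:
k = 4, l = 0

Step 4: Verify.
7*(4) - 14*(0) = 28 = 28 ✓

k = 4, l = 0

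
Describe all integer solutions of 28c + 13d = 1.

Step 1: Compute gcd(28, 13) = 1.
Since 1 divides 1, solutions exist.

Step 2: Find a particular solution using extended Euclidean algorithm.
We get c₀ = -6, d₀ = 13.
Check: 28*-6 + 13*13 = 1 = 1 ✓

Step 3: Write the general solution.
c = -6 + (13/1)t = -6 + 13t
d = 13 - (28/1)t = 13 - 28t
for any integer t.

c = -6 + 13t, d = 13 - 28t for integer t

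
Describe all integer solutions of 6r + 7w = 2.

Step 1: Compute gcd(6, 7) = 1.
Since 1 divides 2, solutions exist.

Step 2: Find a particular solution using extended Euclidean algorithm.
We get r₀ = -2, w₀ = 2.
Check: 6*-2 + 7*2 = 2 = 2 ✓

Step 3: Write the general solution.
r = -2 + (7/1)t = -2 + 7t
w = 2 - (6/1)t = 2 - 6t
for any integer t.

r = -2 + 7t, w = 2 - 6t for integer t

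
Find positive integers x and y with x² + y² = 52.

We need to find integers x, y > 0 such that x² + y² = 52.
Trying x = 4: y² = 52 - 4² = 52 - 16 = 36
y = 6
Check: 4² + 6² = 16 + 36 = 52 ✓

52 = 4² + 6²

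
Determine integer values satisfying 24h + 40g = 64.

Step 1: Check solvability.
gcd(24, 40) = 8
Since 8 divides 64, solutions exist.

Step 2: Apply extended Euclidean algorithm to find gcd.
We find integers such that 24*x0 + 40*y0 = 8

Step 3: Scale the particular solution.
Multiply by 64/8 = 8:
h = 16, g = -8

Step 4: Verify.
24*(16) + 40*(-8) = 64 = 64 ✓

h = 16, g = -8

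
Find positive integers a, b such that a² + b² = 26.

Search for a with 26 - a² a perfect square.
a = 1: 26 - 1² = 26 - 1 = 25 = 5² ✓
So a = 1, b = 5.

a = 1, b = 5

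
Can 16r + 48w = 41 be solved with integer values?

Step 1: Compute gcd(16, 48).
gcd(16, 48) = 16

Step 2: Check divisibility.
Does 16 divide 41? 41 = 16 x 2 + 9, so no.

By the theorem on linear Diophantine equations, 16r + 48w = 41 has integer solutions if and only if gcd(16, 48) divides 41. Since 16 does not divide 41, no solutions exist.

No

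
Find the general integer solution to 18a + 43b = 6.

Step 1: Compute gcd(18, 43) = 1.
Since 1 divides 6, solutions exist.

Step 2: Find a particular solution using extended Euclidean algorithm.
We get a₀ = 72, b₀ = -30.
Check: 18*72 + 43*-30 = 6 = 6 ✓

Step 3: Write the general solution.
a = 72 + (43/1)t = 72 + 43t
b = -30 - (18/1)t = -30 - 18t
for any integer t.

a = 72 + 43t, b = -30 - 18t for integer t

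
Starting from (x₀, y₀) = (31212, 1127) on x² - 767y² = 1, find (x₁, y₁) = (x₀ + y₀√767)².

Solutions to x² - Dy² = 1 are generated by powers of (x₀ + y₀√D).
The next solution satisfies x₁ + y₁√767 = (x₀ + y₀√767)², giving:
x₁ = x₀² + 767y₀² = 31212² + 767·1127² = 974188944 + 974188943 = 1948377887
y₁ = 2x₀y₀ = 2·31212·1127 = 70351848

Verify: 1948377887² - 767·70351848² = 3796176390550584769 - 3796176390550584768 = 1 ✓

x = 1948377887, y = 70351848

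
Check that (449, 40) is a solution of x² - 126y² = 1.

Compute x² = 449² = 201601
Compute 126y² = 126·40² = 126·1600 = 201600
x² - 126y² = 201601 - 201600 = 1
Since this equals 1, (449, 40) is a solution.

Yes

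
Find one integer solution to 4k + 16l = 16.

Step 1: Check solvability.
gcd(4, 16) = 4
Since 4 divides 16, solutions exist.

Step 2: Apply extended Euclidean algorithm to find gcd.
We find integers such that 4*x0 + 16*y0 = 4

Step 3: Scale the particular solution.
Multiply by 16/4 = 4:
k = 4, l = 0

Step 4: Verify.
4*(4) + 16*(0) = 16 = 16 ✓

k = 4, l = 0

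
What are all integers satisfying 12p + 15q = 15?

Step 1: Compute gcd(12, 15) = 3.
Since 3 divides 15, solutions exist.

Step 2: Find a particular solution using extended Euclidean algorithm.
We get p₀ = -5, q₀ = 5.
Check: 12*-5 + 15*5 = 15 = 15 ✓

Step 3: Write the general solution.
p = -5 + (15/3)t = -5 + 5t
q = 5 - (12/3)t = 5 - 4t
for any integer t.

p = -5 + 5t, q = 5 - 4t for integer t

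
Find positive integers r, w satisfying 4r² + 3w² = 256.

Try small values of r and check whether (256 - 4r²)/3 is a perfect square.
r = 4: 4·4² = 64, so 3w² = 256 - 64 = 192, giving w² = 64, w = 8.
Check: 4·4² + 3·8² = 64 + 192 = 256 ✓

r = 4, w = 8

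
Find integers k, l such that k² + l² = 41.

We need to find integers k, l > 0 such that k² + l² = 41.
Trying k = 4: l² = 41 - 4² = 41 - 16 = 25
l = 5
Check: 4² + 5² = 16 + 25 = 41 ✓

41 = 4² + 5²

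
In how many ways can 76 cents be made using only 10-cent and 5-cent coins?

We need non-negative integers (x, y) with 10x + 5y = 76.
For each x from 0 to 7, check if (76 - 10x) is a non-negative multiple of 5.
Solutions (x, y): none
Count: 0

0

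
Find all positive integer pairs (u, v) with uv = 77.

The positive divisors of 77 are: 1, 7, 11, 77.
Each divisor d gives the pair (d, 77/d):
(1, 77), (7, 11), (11, 7), (77, 1)

(1, 77), (7, 11), (11, 7), (77, 1)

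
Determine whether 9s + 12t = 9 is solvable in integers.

Step 1: Compute gcd(9, 12).
gcd(9, 12) = 3

Step 2: Check divisibility.
Does 3 divide 9? 9 = 3 x 3, so yes.

By the theorem on linear Diophantine equations, 9s + 12t = 9 has integer solutions if and only if gcd(9, 12) divides 9. Since 3 | 9, solutions exist.

Yes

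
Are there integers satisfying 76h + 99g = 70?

Step 1: Compute gcd(76, 99).
gcd(76, 99) = 1

Step 2: Check divisibility.
Does 1 divide 70? 70 = 1 x 70, so yes.

By the theorem on linear Diophantine equations, 76h + 99g = 70 has integer solutions if and only if gcd(76, 99) divides 70. Since 1 | 70, solutions exist.

Yes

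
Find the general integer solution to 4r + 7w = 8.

Step 1: Compute gcd(4, 7) = 1.
Since 1 divides 8, solutions exist.

Step 2: Find a particular solution using extended Euclidean algorithm.
We get r₀ = 16, w₀ = -8.
Check: 4*16 + 7*-8 = 8 = 8 ✓

Step 3: Write the general solution.
r = 16 + (7/1)t = 16 + 7t
w = -8 - (4/1)t = -8 - 4t
for any integer t.

r = 16 + 7t, w = -8 - 4t for integer t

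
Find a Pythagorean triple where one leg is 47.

We need the other leg and hypotenuse such that 47² + x² = c².
Take x = 1104, c = 1105: 47² + 1104² = 2209 + 1218816 = 1221025 = 1105² ✓
Triple: (47, 1104, 1105)

(47, 1104, 1105)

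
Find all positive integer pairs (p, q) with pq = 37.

The positive divisors of 37 are: 1, 37.
Each divisor d gives the pair (d, 37/d):
(1, 37), (37, 1)

(1, 37), (37, 1)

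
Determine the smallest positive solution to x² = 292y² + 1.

We seek the smallest positive integers (x, y) with x² - 292y² = 1, i.e., x² = 292y² + 1.
Try successive y values:
y = 1: x² = 292·1² + 1 = 293, not a perfect square
y = 2: x² = 292·2² + 1 = 1169, not a perfect square
y = 3: x² = 292·3² + 1 = 2629, not a perfect square
... continuing the search (or via continued fractions) ...
y = 133500: x² = 292·133500² + 1 = 5204097000001, x = 2281249 ✓

Verify: 2281249² - 292·133500² = 5204097000001 - 5204097000000 = 1 ✓

x = 2281249, y = 133500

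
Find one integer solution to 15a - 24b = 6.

Step 1: Check solvability.
gcd(15, 24) = 3
Since 3 divides 6, solutions exist.

Step 2: Apply extended Euclidean algorithm to find gcd.
We find integers such that 15*x0 + 24*y0 = 3

Step 3: Scale the particular solution.
Multiply by 6/3 = 2:
a = -6, b = -4

Step 4: Verify.
15*(-6) - 24*(-4) = 6 = 6 ✓

a = -6, b = -4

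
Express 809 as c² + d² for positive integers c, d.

We need to find integers c, d > 0 such that c² + d² = 809.
Trying c = 5: d² = 809 - 5² = 809 - 25 = 784
d = 28
Check: 5² + 28² = 25 + 784 = 809 ✓

809 = 5² + 28²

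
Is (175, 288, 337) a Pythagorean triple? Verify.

Compute a² + b² = 175² + 288² = 30625 + 82944 = 113569
Compute c² = 337² = 113569
Since 113569 = 113569, confirmed.

Yes, it is a Pythagorean triple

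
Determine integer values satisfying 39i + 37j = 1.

Step 1: Check solvability.
gcd(39, 37) = 1
Since 1 divides 1, solutions exist.

Step 2: Apply extended Euclidean algorithm to find gcd.
We find integers such that 39*x0 + 37*y0 = 1

Step 3: Scale the particular solution.
Multiply by 1/1 = 1:
i = -18, j = 19

Step 4: Verify.
39*(-18) + 37*(19) = 1 = 1 ✓

i = -18, j = 19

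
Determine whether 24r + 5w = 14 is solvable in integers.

Step 1: Compute gcd(24, 5).
gcd(24, 5) = 1

Step 2: Check divisibility.
Does 1 divide 14? 14 = 1 x 14, so yes.

By the theorem on linear Diophantine equations, 24r + 5w = 14 has integer solutions if and only if gcd(24, 5) divides 14. Since 1 | 14, solutions exist.

Yes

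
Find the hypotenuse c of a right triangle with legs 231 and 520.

c² = a² + b² = 231² + 520² = 53361 + 270400 = 323761
c = 569

569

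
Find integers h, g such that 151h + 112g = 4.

Step 1: Check solvability.
gcd(151, 112) = 1
Since 1 divides 4, solutions exist.

Step 2: Apply extended Euclidean algorithm to find gcd.
We find integers such that 151*x0 + 112*y0 = 1

Step 3: Scale the particular solution.
Multiply by 4/1 = 4:
h = 92, g = -124

Step 4: Verify.
151*(92) + 112*(-124) = 4 = 4 ✓

h = 92, g = -124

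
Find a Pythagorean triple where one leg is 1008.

We need the other leg and hypotenuse such that 1008² + x² = c².
Take x = 1131, c = 1515: 1008² + 1131² = 1016064 + 1279161 = 2295225 = 1515² ✓
Triple: (1131, 1008, 1515)

(1131, 1008, 1515)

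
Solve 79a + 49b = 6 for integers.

Step 1: Check solvability.
gcd(79, 49) = 1
Since 1 divides 6, solutions exist.

Step 2: Apply extended Euclidean algorithm to find gcd.
We find integers such that 79*x0 + 49*y0 = 1

Step 3: Scale the particular solution.
Multiply by 6/1 = 6:
a = 108, b = -174

Step 4: Verify.
79*(108) + 49*(-174) = 6 = 6 ✓

a = 108, b = -174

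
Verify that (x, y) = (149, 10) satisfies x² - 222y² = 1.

Compute x² = 149² = 22201
Compute 222y² = 222·10² = 222·100 = 22200
x² - 222y² = 22201 - 22200 = 1
Since this equals 1, (149, 10) is a solution.

Yes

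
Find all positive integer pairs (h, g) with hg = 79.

The positive divisors of 79 are: 1, 79.
Each divisor d gives the pair (d, 79/d):
(1, 79), (79, 1)

(1, 79), (79, 1)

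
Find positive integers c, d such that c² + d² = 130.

Search for c with 130 - c² a perfect square.
c = 3: 130 - 3² = 130 - 9 = 121 = 11² ✓
So c = 3, d = 11.

c = 3, d = 11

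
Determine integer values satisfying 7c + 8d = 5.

Step 1: Check solvability.
gcd(7, 8) = 1
Since 1 divides 5, solutions exist.

Step 2: Apply extended Euclidean algorithm to find gcd.
We find integers such that 7*x0 + 8*y0 = 1

Step 3: Scale the particular solution.
Multiply by 5/1 = 5:
c = -5, d = 5

Step 4: Verify.
7*(-5) + 8*(5) = 5 = 5 ✓

c = -5, d = 5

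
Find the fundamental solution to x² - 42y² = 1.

We seek the smallest positive integers (x, y) with x² - 42y² = 1, i.e., x² = 42y² + 1.
Try successive y values:
y = 1: x² = 42·1² + 1 = 43, not a perfect square
y = 2: x² = 42·2² + 1 = 169, x = 13 ✓

Verify: 13² - 42·2² = 169 - 168 = 1 ✓

x = 13, y = 2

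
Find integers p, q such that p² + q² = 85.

We need to find integers p, q > 0 such that p² + q² = 85.
Trying p = 2: q² = 85 - 2² = 85 - 4 = 81
q = 9
Check: 2² + 9² = 4 + 81 = 85 ✓

85 = 2² + 9²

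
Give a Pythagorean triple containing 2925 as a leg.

We need the other leg and hypotenuse such that 2925² + x² = c².
Take x = 4640, c = 5485: 2925² + 4640² = 8555625 + 21529600 = 30085225 = 5485² ✓
Triple: (2925, 4640, 5485)

(2925, 4640, 5485)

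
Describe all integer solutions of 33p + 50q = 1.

Step 1: Compute gcd(33, 50) = 1.
Since 1 divides 1, solutions exist.

Step 2: Find a particular solution using extended Euclidean algorithm.
We get p₀ = -3, q₀ = 2.
Check: 33*-3 + 50*2 = 1 = 1 ✓

Step 3: Write the general solution.
p = -3 + (50/1)t = -3 + 50t
q = 2 - (33/1)t = 2 - 33t
for any integer t.

p = -3 + 50t, q = 2 - 33t for integer t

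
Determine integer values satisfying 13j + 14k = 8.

Step 1: Check solvability.
gcd(13, 14) = 1
Since 1 divides 8, solutions exist.

Step 2: Apply extended Euclidean algorithm to find gcd.
We find integers such that 13*x0 + 14*y0 = 1

Step 3: Scale the particular solution.
Multiply by 8/1 = 8:
j = -8, k = 8

Step 4: Verify.
13*(-8) + 14*(8) = 8 = 8 ✓

j = -8, k = 8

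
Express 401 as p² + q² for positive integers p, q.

We need to find integers p, q > 0 such that p² + q² = 401.
Trying p = 1: q² = 401 - 1² = 401 - 1 = 400
q = 20
Check: 1² + 20² = 1 + 400 = 401 ✓

401 = 1² + 20²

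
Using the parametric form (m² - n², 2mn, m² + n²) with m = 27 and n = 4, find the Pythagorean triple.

a = m² - n² = 27² - 4² = 729 - 16 = 713
b = 2mn = 2·27·4 = 216
c = m² + n² = 729 + 16 = 745
Verify: 713² + 216² = 508369 + 46656 = 555025 = 745² ✓

(713, 216, 745)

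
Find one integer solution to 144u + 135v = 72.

Step 1: Check solvability.
gcd(144, 135) = 9
Since 9 divides 72, solutions exist.

Step 2: Apply extended Euclidean algorithm to find gcd.
We find integers such that 144*x0 + 135*y0 = 9

Step 3: Scale the particular solution.
Multiply by 72/9 = 8:
u = 8, v = -8

Step 4: Verify.
144*(8) + 135*(-8) = 72 = 72 ✓

u = 8, v = -8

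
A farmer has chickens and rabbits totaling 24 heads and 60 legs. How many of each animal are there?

Let c = chickens, r = rabbits.
Heads: c + r = 24
Legs: 2c + 4r = 60
From the first equation, c = 24 - r. Substitute:
2(24 - r) + 4r = 60
48 + 2r = 60
r = (60 - 48)/2 = 6
c = 24 - 6 = 18

Chickens: 18, Rabbits: 6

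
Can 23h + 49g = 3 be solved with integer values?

Step 1: Compute gcd(23, 49).
gcd(23, 49) = 1

Step 2: Check divisibility.
Does 1 divide 3? 3 = 1 x 3, so yes.

By the theorem on linear Diophantine equations, 23h + 49g = 3 has integer solutions if and only if gcd(23, 49) divides 3. Since 1 | 3, solutions exist.

Yes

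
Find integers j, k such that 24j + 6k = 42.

Step 1: Check solvability.
gcd(24, 6) = 6
Since 6 divides 42, solutions exist.

Step 2: Apply extended Euclidean algorithm to find gcd.
We find integers such that 24*x0 + 6*y0 = 6

Step 3: Scale the particular solution.
Multiply by 42/6 = 7:
j = 0, k = 7

Step 4: Verify.
24*(0) + 6*(7) = 42 = 42 ✓

j = 0, k = 7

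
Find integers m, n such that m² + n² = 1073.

We need to find integers m, n > 0 such that m² + n² = 1073.
Trying m = 7: n² = 1073 - 7² = 1073 - 49 = 1024
n = 32
Check: 7² + 32² = 49 + 1024 = 1073 ✓

1073 = 7² + 32²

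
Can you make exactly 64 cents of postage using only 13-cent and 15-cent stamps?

We need non-negative x, y with 13x + 15y = 64.
gcd(13, 15) = 1 divides 64, so integer solutions exist, but checking x = 0..4 shows none with y ≥ 0.
So 64 cannot be made with non-negative stamp counts.

No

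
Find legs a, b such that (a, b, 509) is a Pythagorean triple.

We need a² + b² = 509² = 259081.
Trying: 459² + 220² = 210681 + 48400 = 259081 ✓

(459, 220, 509)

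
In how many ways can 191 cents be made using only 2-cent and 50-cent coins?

We need non-negative integers (x, y) with 2x + 50y = 191.
For each x from 0 to 95, check if (191 - 2x) is a non-negative multiple of 50.
Solutions (x, y): none
Count: 0

0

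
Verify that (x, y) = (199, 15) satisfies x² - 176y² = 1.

Compute x² = 199² = 39601
Compute 176y² = 176·15² = 176·225 = 39600
x² - 176y² = 39601 - 39600 = 1
Since this equals 1, (199, 15) is a solution.

Yes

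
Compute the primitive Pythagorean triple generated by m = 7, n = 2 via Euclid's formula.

a = m² - n² = 7² - 2² = 49 - 4 = 45
b = 2mn = 2·7·2 = 28
c = m² + n² = 49 + 4 = 53
Verify: 45² + 28² = 2025 + 784 = 2809 = 53² ✓

(45, 28, 53)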